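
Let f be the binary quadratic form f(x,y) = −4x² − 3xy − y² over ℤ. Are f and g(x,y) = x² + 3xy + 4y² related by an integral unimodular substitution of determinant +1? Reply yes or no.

D₁ = -7, D₂ = -7
f is negative-definite; reduce −f:
−f: flip: (4,3,1)→(1,-3,4)
−f: translate: b→1 (≡-3 mod 2), so (1,-3,4)→(1,1,2)
−f: reduced (well bottom): (1,1,2) with a≤c, −a<b≤a
flip sign back: reduced form of f is (-1,-1,-2)
g: translate: b→1 (≡3 mod 2), so (1,3,4)→(1,1,2)
g: reduced (well bottom): (1,1,2) with a≤c, −a<b≤a
reduced forms (-1, -1, -2) vs (1, 1, 2) ⇒ inequivalent

no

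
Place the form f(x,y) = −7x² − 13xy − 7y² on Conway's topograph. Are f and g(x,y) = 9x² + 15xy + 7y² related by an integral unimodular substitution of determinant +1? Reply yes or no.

D₁ = -27, D₂ = -27
f is negative-definite; reduce −f:
−f: translate: b→-1 (≡13 mod 14), so (7,13,7)→(7,-1,1)
−f: flip: (7,-1,1)→(1,1,7)
−f: reduced (well bottom): (1,1,7) with a≤c, −a<b≤a
flip sign back: reduced form of f is (-1,-1,-7)
g: translate: b→-3 (≡15 mod 18), so (9,15,7)→(9,-3,1)
g: flip: (9,-3,1)→(1,3,9)
g: translate: b→1 (≡3 mod 2), so (1,3,9)→(1,1,7)
g: reduced (well bottom): (1,1,7) with a≤c, −a<b≤a
reduced forms (-1, -1, -7) vs (1, 1, 7) ⇒ inequivalent

no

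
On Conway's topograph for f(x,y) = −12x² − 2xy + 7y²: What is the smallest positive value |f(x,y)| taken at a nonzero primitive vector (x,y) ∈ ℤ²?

descent: ρ → (7,16,-3)  [lands on river]
river: ρ → (-3,14,12)
river: ρ → (12,10,-5)
river: ρ → (-5,10,12)
river: ρ → (12,14,-3)
river: ρ → (-3,16,7)
river: ρ → (7,12,-7)
river: ρ → (-7,16,3)
river: ρ → (3,14,-12)
river: ρ → (-12,10,5)
river: ρ → (5,10,-12)
river: ρ → (-12,14,3)
river: ρ → (3,16,-7)
river: ρ → (-7,12,7)
closes: descent 1, river 14
min |a| on river = 3

3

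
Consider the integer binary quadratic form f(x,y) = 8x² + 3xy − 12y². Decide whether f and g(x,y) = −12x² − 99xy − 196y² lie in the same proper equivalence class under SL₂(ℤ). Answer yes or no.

D₁ = 393, D₂ = 393
river cycle of f (length 16): (8, 19, -1), (-1, 19, 8), (8, 13, -7), (-7, 15, 6), (6, 9, -13), (-13, 17, 2), (2, 19, -4), (-4, 13, 14), (14, 15, -3), (-3, 15, 14), … (6 more)
river cycle of g (length 16): (8, 19, -1), (-1, 19, 8), (8, 13, -7), (-7, 15, 6), (6, 9, -13), (-13, 17, 2), (2, 19, -4), (-4, 13, 14), (14, 15, -3), (-3, 15, 14), … (6 more)
cycles coincide ⇒ equivalent

yes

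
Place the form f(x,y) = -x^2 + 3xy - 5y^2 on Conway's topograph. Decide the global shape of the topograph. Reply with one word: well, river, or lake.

D = b²−4ac = 3² − 4·(-1)·(-5) = -11
D < 0 ⇒ definite ⇒ every region one sign ⇒ single well

well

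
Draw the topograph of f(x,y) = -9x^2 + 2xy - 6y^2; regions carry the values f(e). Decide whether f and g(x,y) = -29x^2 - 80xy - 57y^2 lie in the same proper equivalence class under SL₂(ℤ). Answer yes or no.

D₁ = -212, D₂ = -212
f is negative-definite; reduce −f:
−f: flip: (9,-2,6)→(6,2,9)
−f: reduced (well bottom): (6,2,9) with a≤c, −a<b≤a
flip sign back: reduced form of f is (-6,-2,-9)
g is negative-definite; reduce −g:
−g: translate: b→22 (≡80 mod 58), so (29,80,57)→(29,22,6)
−g: flip: (29,22,6)→(6,-22,29)
−g: translate: b→2 (≡-22 mod 12), so (6,-22,29)→(6,2,9)
−g: reduced (well bottom): (6,2,9) with a≤c, −a<b≤a
flip sign back: reduced form of g is (-6,-2,-9)
reduced forms (-6, -2, -9) vs (-6, -2, -9) ⇒ equivalent

yes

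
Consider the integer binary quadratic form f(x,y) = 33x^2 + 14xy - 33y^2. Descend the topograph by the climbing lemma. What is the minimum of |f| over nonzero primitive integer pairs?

river: ρ → (-33,52,14)
river: ρ → (14,60,-17)
river: ρ → (-17,42,41)
river: ρ → (41,40,-18)
river: ρ → (-18,32,49)
river: ρ → (49,66,-1)
river: ρ → (-1,66,49)
river: ρ → (49,32,-18)
river: ρ → (-18,40,41)
river: ρ → (41,42,-17)
river: ρ → (-17,60,14)
river: ρ → (14,52,-33)
river: ρ → (-33,14,33)
river: ρ → (33,52,-14)
river: ρ → (-14,60,17)
river: ρ → (17,42,-41)
river: ρ → (-41,40,18)
river: ρ → (18,32,-49)
river: ρ → (-49,66,1)
river: ρ → (1,66,-49)
river: ρ → (-49,32,18)
river: ρ → (18,40,-41)
river: ρ → (-41,42,17)
river: ρ → (17,60,-14)
river: ρ → (-14,52,33)
river: ρ → (33,14,-33)
closes: descent 0, river 26
min |a| on river = 1

1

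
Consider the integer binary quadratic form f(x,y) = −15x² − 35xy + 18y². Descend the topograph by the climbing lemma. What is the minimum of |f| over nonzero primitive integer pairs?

descent: ρ → (18,35,-15)  [lands on river]
river: ρ → (-15,25,28)
river: ρ → (28,31,-12)
river: ρ → (-12,41,13)
river: ρ → (13,37,-18)
river: ρ → (-18,35,15)
river: ρ → (15,25,-28)
river: ρ → (-28,31,12)
river: ρ → (12,41,-13)
river: ρ → (-13,37,18)
closes: descent 1, river 10
min |a| on river = 12

12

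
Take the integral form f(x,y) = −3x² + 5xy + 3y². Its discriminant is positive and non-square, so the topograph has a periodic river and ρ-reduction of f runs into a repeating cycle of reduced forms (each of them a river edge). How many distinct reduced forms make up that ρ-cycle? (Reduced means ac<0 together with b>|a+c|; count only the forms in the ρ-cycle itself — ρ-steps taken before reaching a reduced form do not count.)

D = 61, ⌊√D⌋ = 7
river: ρ → (3,7,-1)
river: ρ → (-1,7,3)
river: ρ → (3,5,-3)
river: ρ → (-3,7,1)
river: ρ → (1,7,-3)
river: ρ → (-3,5,3)
ρ-cycle length = 6 (tail of 0 descent steps not counted)

6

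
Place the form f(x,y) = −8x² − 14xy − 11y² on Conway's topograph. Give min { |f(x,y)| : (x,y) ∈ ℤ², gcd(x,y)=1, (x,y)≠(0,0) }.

translate: b→-2 (≡14 mod 16), so (8,14,11)→(8,-2,5)
flip: (8,-2,5)→(5,2,8)
reduced (well bottom): (5,2,8) with a≤c, −a<b≤a
well minimum |f| = |-5| = 5 (negative-definite)

5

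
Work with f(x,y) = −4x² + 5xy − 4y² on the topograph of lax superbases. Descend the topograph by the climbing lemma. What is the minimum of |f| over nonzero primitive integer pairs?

translate: b→3 (≡-5 mod 8), so (4,-5,4)→(4,3,3)
flip: (4,3,3)→(3,-3,4)
translate: b→3 (≡-3 mod 6), so (3,-3,4)→(3,3,4)
reduced (well bottom): (3,3,4) with a≤c, −a<b≤a
well minimum |f| = |-3| = 3 (negative-definite)

3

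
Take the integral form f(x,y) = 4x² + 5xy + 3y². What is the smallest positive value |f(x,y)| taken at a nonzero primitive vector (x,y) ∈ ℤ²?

translate: b→-3 (≡5 mod 8), so (4,5,3)→(4,-3,2)
flip: (4,-3,2)→(2,3,4)
translate: b→-1 (≡3 mod 4), so (2,3,4)→(2,-1,3)
reduced (well bottom): (2,-1,3) with a≤c, −a<b≤a
well minimum = a = 2

2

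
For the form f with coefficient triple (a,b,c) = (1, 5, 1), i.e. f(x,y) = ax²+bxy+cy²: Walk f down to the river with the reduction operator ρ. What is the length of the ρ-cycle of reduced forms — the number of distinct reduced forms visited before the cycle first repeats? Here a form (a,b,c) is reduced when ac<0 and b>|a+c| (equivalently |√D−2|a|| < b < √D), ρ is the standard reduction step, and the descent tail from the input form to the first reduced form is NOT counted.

D = 21, ⌊√D⌋ = 4
descent: ρ → (1,3,-3)  [lands on river]
river: ρ → (-3,3,1)
ρ-cycle length = 2 (tail of 1 descent step not counted)

2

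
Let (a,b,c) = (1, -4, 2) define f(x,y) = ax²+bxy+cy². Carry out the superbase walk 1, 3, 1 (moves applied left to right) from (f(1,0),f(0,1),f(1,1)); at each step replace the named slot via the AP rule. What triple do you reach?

start (1,2,-1) = (f(1,0),f(0,1),f(1,1))
replace slot 1: 2·(2+(-1)) − 1 = 1 → (1,2,-1)
replace slot 3: 2·(1+2) − (-1) = 7 → (1,2,7)
replace slot 1: 2·(2+7) − 1 = 17 → (17,2,7)

17,2,7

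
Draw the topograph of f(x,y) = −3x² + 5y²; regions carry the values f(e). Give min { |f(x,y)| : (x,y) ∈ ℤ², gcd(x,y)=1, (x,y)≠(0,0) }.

descent: ρ → (5,0,-3)
descent: ρ → (-3,6,2)  [lands on river]
river: ρ → (2,6,-3)
closes: descent 2, river 2
min |a| on river = 2

2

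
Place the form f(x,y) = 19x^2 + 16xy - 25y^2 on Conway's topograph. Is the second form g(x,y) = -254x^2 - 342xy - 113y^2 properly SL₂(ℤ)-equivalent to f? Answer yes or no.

D₁ = 2156, D₂ = 2156
river cycle of f (length 8): (-25, 34, 10), (10, 46, -1), (-1, 46, 10), (10, 34, -25), (-25, 16, 19), (19, 22, -22), (-22, 22, 19), (19, 16, -25)
river cycle of g (length 8): (-22, 22, 19), (19, 16, -25), (-25, 34, 10), (10, 46, -1), (-1, 46, 10), (10, 34, -25), (-25, 16, 19), (19, 22, -22)
cycles coincide ⇒ equivalent

yes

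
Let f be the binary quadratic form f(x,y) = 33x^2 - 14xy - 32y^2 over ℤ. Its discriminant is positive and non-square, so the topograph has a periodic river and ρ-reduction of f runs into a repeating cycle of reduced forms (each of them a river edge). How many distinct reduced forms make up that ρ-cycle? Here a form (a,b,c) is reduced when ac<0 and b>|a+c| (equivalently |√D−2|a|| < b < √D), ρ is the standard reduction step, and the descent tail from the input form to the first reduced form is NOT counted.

D = 4420, ⌊√D⌋ = 66
descent: ρ → (-32,14,33)  [lands on river]
river: ρ → (33,52,-13)
river: ρ → (-13,52,33)
river: ρ → (33,14,-32)
river: ρ → (-32,50,15)
river: ρ → (15,40,-47)
river: ρ → (-47,54,8)
river: ρ → (8,58,-33)
river: ρ → (-33,8,33)
river: ρ → (33,58,-8)
river: ρ → (-8,54,47)
river: ρ → (47,40,-15)
river: ρ → (-15,50,32)
river: ρ → (32,14,-33)
river: ρ → (-33,52,13)
river: ρ → (13,52,-33)
river: ρ → (-33,14,32)
river: ρ → (32,50,-15)
river: ρ → (-15,40,47)
river: ρ → (47,54,-8)
river: ρ → (-8,58,33)
river: ρ → (33,8,-33)
river: ρ → (-33,58,8)
river: ρ → (8,54,-47)
river: ρ → (-47,40,15)
river: ρ → (15,50,-32)
ρ-cycle length = 26 (tail of 1 descent step not counted)

26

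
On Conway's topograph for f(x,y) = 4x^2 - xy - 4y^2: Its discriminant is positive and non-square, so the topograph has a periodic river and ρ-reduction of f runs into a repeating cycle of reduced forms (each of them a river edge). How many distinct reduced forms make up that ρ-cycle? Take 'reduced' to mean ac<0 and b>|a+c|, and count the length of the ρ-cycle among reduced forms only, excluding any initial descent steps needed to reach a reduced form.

D = 65, ⌊√D⌋ = 8
descent: ρ → (-4,1,4)  [lands on river]
river: ρ → (4,7,-1)
river: ρ → (-1,7,4)
river: ρ → (4,1,-4)
river: ρ → (-4,7,1)
river: ρ → (1,7,-4)
ρ-cycle length = 6 (tail of 1 descent step not counted)

6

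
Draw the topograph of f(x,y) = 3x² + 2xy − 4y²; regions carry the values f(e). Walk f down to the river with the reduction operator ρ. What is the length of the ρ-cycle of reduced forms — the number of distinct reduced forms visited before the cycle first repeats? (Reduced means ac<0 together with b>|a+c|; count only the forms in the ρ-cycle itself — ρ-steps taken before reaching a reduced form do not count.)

D = 52, ⌊√D⌋ = 7
river: ρ → (-4,6,1)
river: ρ → (1,6,-4)
river: ρ → (-4,2,3)
river: ρ → (3,4,-3)
river: ρ → (-3,2,4)
river: ρ → (4,6,-1)
river: ρ → (-1,6,4)
river: ρ → (4,2,-3)
river: ρ → (-3,4,3)
river: ρ → (3,2,-4)
ρ-cycle length = 10 (tail of 0 descent steps not counted)

10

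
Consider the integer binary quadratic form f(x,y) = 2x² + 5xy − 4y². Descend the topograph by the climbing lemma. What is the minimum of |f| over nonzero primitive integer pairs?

river: ρ → (-4,3,3)
river: ρ → (3,3,-4)
river: ρ → (-4,5,2)
river: ρ → (2,7,-1)
river: ρ → (-1,7,2)
river: ρ → (2,5,-4)
closes: descent 0, river 6
min |a| on river = 1

1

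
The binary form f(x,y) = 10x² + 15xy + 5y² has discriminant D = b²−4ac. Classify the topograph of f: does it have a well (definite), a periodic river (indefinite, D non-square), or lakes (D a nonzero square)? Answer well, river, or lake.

D = b²−4ac = 15² − 4·10·5 = 25
D = 5² is a perfect square ⇒ form factors over ℤ ⇒ lakes

lake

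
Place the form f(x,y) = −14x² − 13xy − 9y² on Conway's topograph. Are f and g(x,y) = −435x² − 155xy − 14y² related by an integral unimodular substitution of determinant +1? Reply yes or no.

D₁ = -335, D₂ = -335
f is negative-definite; reduce −f:
−f: flip: (14,13,9)→(9,-13,14)
−f: translate: b→5 (≡-13 mod 18), so (9,-13,14)→(9,5,10)
−f: reduced (well bottom): (9,5,10) with a≤c, −a<b≤a
flip sign back: reduced form of f is (-9,-5,-10)
g is negative-definite; reduce −g:
−g: flip: (435,155,14)→(14,-155,435)
−g: translate: b→13 (≡-155 mod 28), so (14,-155,435)→(14,13,9)
−g: flip: (14,13,9)→(9,-13,14)
−g: translate: b→5 (≡-13 mod 18), so (9,-13,14)→(9,5,10)
−g: reduced (well bottom): (9,5,10) with a≤c, −a<b≤a
flip sign back: reduced form of g is (-9,-5,-10)
reduced forms (-9, -5, -10) vs (-9, -5, -10) ⇒ equivalent

yes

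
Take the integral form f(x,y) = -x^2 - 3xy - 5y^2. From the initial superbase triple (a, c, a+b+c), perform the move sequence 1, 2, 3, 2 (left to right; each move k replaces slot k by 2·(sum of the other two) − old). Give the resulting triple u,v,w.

start (-1,-5,-9) = (f(1,0),f(0,1),f(1,1))
replace slot 1: 2·((-5)+(-9)) − (-1) = -27 → (-27,-5,-9)
replace slot 2: 2·((-27)+(-9)) − (-5) = -67 → (-27,-67,-9)
replace slot 3: 2·((-27)+(-67)) − (-9) = -179 → (-27,-67,-179)
replace slot 2: 2·((-27)+(-179)) − (-67) = -345 → (-27,-345,-179)

-27,-345,-179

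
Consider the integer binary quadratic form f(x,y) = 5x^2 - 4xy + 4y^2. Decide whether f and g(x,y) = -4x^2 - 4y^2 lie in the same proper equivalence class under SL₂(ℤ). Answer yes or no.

D₁ = -64, D₂ = -64
f: flip: (5,-4,4)→(4,4,5)
f: reduced (well bottom): (4,4,5) with a≤c, −a<b≤a
g is negative-definite; reduce −g:
−g: reduced (well bottom): (4,0,4) with a≤c, −a<b≤a
flip sign back: reduced form of g is (-4,0,-4)
reduced forms (4, 4, 5) vs (-4, 0, -4) ⇒ inequivalent

no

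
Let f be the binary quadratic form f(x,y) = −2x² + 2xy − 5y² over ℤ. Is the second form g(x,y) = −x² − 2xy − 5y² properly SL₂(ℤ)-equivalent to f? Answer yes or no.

D₁ = -36, D₂ = -16
discriminants differ ⇒ not SL₂(ℤ)-equivalent

no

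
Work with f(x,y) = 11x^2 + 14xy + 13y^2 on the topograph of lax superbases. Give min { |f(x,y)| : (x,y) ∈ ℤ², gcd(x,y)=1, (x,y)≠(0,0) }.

translate: b→-8 (≡14 mod 22), so (11,14,13)→(11,-8,10)
flip: (11,-8,10)→(10,8,11)
reduced (well bottom): (10,8,11) with a≤c, −a<b≤a
well minimum = a = 10

10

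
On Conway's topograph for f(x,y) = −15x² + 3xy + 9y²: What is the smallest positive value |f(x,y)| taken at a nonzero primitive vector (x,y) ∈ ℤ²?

descent: ρ → (9,15,-9)  [lands on river]
river: ρ → (-9,21,3)
river: ρ → (3,21,-9)
river: ρ → (-9,15,9)
river: ρ → (9,21,-3)
river: ρ → (-3,21,9)
closes: descent 1, river 6
min |a| on river = 3

3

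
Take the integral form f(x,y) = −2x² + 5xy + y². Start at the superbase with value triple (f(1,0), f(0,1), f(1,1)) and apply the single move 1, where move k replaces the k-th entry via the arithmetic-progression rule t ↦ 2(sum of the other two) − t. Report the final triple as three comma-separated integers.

start (-2,1,4) = (f(1,0),f(0,1),f(1,1))
replace slot 1: 2·(1+4) − (-2) = 12 → (12,1,4)

12,1,4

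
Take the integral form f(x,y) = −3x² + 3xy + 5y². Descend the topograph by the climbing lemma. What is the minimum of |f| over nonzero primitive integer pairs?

river: ρ → (5,7,-1)
river: ρ → (-1,7,5)
river: ρ → (5,3,-3)
river: ρ → (-3,3,5)
closes: descent 0, river 4
min |a| on river = 1

1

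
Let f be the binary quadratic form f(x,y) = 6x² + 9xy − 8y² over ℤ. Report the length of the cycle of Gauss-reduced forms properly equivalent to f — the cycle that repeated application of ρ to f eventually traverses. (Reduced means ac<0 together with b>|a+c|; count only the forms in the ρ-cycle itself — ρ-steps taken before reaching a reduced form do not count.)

D = 273, ⌊√D⌋ = 16
river: ρ → (-8,7,7)
river: ρ → (7,7,-8)
river: ρ → (-8,9,6)
river: ρ → (6,15,-2)
river: ρ → (-2,13,13)
river: ρ → (13,13,-2)
river: ρ → (-2,15,6)
river: ρ → (6,9,-8)
ρ-cycle length = 8 (tail of 0 descent steps not counted)

8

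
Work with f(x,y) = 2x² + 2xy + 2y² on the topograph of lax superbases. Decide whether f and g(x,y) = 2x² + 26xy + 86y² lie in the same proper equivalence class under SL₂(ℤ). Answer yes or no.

D₁ = -12, D₂ = -12
f: reduced (well bottom): (2,2,2) with a≤c, −a<b≤a
g: translate: b→2 (≡26 mod 4), so (2,26,86)→(2,2,2)
g: reduced (well bottom): (2,2,2) with a≤c, −a<b≤a
reduced forms (2, 2, 2) vs (2, 2, 2) ⇒ equivalent

yes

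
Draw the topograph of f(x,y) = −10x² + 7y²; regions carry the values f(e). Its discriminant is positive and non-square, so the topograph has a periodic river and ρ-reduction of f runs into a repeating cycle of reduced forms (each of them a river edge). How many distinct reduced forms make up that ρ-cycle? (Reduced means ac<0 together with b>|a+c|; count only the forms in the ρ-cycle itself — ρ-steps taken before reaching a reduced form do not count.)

D = 280, ⌊√D⌋ = 16
descent: ρ → (7,14,-3)  [lands on river]
river: ρ → (-3,16,2)
river: ρ → (2,16,-3)
river: ρ → (-3,14,7)
ρ-cycle length = 4 (tail of 1 descent step not counted)

4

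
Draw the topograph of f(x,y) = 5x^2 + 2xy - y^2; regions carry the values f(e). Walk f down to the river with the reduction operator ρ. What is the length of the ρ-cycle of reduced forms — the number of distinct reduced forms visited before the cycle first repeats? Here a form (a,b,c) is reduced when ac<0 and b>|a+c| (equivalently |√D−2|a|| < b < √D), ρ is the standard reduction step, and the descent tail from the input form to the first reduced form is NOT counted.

D = 24, ⌊√D⌋ = 4
descent: ρ → (-1,4,2)  [lands on river]
river: ρ → (2,4,-1)
ρ-cycle length = 2 (tail of 1 descent step not counted)

2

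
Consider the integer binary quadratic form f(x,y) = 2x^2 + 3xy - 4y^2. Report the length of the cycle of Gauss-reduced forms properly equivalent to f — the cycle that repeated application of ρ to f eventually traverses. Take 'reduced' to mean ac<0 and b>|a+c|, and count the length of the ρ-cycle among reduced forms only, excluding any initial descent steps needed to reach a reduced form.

D = 41, ⌊√D⌋ = 6
river: ρ → (-4,5,1)
river: ρ → (1,5,-4)
river: ρ → (-4,3,2)
river: ρ → (2,5,-2)
river: ρ → (-2,3,4)
river: ρ → (4,5,-1)
river: ρ → (-1,5,4)
river: ρ → (4,3,-2)
river: ρ → (-2,5,2)
river: ρ → (2,3,-4)
ρ-cycle length = 10 (tail of 0 descent steps not counted)

10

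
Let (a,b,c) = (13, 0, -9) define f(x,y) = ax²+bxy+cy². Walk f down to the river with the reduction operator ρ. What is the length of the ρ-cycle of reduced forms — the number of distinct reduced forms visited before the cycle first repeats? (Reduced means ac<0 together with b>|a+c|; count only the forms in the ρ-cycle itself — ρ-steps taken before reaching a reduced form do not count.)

D = 468, ⌊√D⌋ = 21
descent: ρ → (-9,18,4)  [lands on river]
river: ρ → (4,14,-17)
river: ρ → (-17,20,1)
river: ρ → (1,20,-17)
river: ρ → (-17,14,4)
river: ρ → (4,18,-9)
ρ-cycle length = 6 (tail of 1 descent step not counted)

6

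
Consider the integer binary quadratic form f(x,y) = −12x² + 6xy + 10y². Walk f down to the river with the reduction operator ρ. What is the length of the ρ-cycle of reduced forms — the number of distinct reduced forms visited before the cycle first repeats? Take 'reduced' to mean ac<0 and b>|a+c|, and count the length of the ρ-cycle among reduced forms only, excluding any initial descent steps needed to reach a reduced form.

D = 516, ⌊√D⌋ = 22
river: ρ → (10,14,-8)
river: ρ → (-8,18,6)
river: ρ → (6,18,-8)
river: ρ → (-8,14,10)
river: ρ → (10,6,-12)
river: ρ → (-12,18,4)
river: ρ → (4,22,-2)
river: ρ → (-2,22,4)
river: ρ → (4,18,-12)
river: ρ → (-12,6,10)
ρ-cycle length = 10 (tail of 0 descent steps not counted)

10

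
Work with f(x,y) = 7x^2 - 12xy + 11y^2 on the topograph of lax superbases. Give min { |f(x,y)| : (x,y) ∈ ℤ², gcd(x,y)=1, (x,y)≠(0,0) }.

translate: b→2 (≡-12 mod 14), so (7,-12,11)→(7,2,6)
flip: (7,2,6)→(6,-2,7)
reduced (well bottom): (6,-2,7) with a≤c, −a<b≤a
well minimum = a = 6

6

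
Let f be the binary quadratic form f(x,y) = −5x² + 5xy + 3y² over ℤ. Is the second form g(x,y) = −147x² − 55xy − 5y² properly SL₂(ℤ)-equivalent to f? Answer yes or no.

D₁ = 85, D₂ = 85
river cycle of f (length 6): (3, 7, -3), (-3, 5, 5), (5, 5, -3), (-3, 7, 3), (3, 5, -5), (-5, 5, 3)
river cycle of g (length 6): (-5, 5, 3), (3, 7, -3), (-3, 5, 5), (5, 5, -3), (-3, 7, 3), (3, 5, -5)
cycles coincide ⇒ equivalent

yes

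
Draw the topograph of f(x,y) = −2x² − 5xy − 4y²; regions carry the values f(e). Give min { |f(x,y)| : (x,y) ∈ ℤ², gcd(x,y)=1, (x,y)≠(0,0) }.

translate: b→1 (≡5 mod 4), so (2,5,4)→(2,1,1)
flip: (2,1,1)→(1,-1,2)
translate: b→1 (≡-1 mod 2), so (1,-1,2)→(1,1,2)
reduced (well bottom): (1,1,2) with a≤c, −a<b≤a
well minimum |f| = |-1| = 1 (negative-definite)

1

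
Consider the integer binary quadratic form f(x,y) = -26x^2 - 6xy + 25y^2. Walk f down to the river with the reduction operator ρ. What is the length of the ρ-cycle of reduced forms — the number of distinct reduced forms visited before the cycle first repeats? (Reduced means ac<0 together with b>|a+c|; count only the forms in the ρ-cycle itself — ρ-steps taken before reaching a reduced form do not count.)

D = 2636, ⌊√D⌋ = 51
descent: ρ → (25,6,-26)  [lands on river]
river: ρ → (-26,46,5)
river: ρ → (5,44,-35)
river: ρ → (-35,26,14)
river: ρ → (14,30,-31)
river: ρ → (-31,32,13)
river: ρ → (13,46,-10)
river: ρ → (-10,34,37)
river: ρ → (37,40,-7)
river: ρ → (-7,44,25)
ρ-cycle length = 10 (tail of 1 descent step not counted)

10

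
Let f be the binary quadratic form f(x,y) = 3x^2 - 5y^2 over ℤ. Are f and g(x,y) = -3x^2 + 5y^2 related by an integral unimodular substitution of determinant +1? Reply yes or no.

D₁ = 60, D₂ = 60
river cycle of f (length 2): (3, 6, -2), (-2, 6, 3)
river cycle of g (length 2): (-3, 6, 2), (2, 6, -3)
cycles differ ⇒ inequivalent

no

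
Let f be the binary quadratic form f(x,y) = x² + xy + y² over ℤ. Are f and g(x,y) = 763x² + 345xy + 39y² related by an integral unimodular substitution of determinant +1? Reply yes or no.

D₁ = -3, D₂ = -3
f: reduced (well bottom): (1,1,1) with a≤c, −a<b≤a
g: flip: (763,345,39)→(39,-345,763)
g: translate: b→-33 (≡-345 mod 78), so (39,-345,763)→(39,-33,7)
g: flip: (39,-33,7)→(7,33,39)
g: translate: b→5 (≡33 mod 14), so (7,33,39)→(7,5,1)
g: flip: (7,5,1)→(1,-5,7)
g: translate: b→1 (≡-5 mod 2), so (1,-5,7)→(1,1,1)
g: reduced (well bottom): (1,1,1) with a≤c, −a<b≤a
reduced forms (1, 1, 1) vs (1, 1, 1) ⇒ equivalent

yes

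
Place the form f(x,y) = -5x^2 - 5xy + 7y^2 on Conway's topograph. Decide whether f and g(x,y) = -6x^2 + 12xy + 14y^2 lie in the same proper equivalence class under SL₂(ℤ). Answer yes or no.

D₁ = 165, D₂ = 480
discriminants differ ⇒ not SL₂(ℤ)-equivalent

no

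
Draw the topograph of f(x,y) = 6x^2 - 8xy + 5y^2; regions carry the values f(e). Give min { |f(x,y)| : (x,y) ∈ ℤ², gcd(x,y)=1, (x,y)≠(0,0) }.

translate: b→4 (≡-8 mod 12), so (6,-8,5)→(6,4,3)
flip: (6,4,3)→(3,-4,6)
translate: b→2 (≡-4 mod 6), so (3,-4,6)→(3,2,5)
reduced (well bottom): (3,2,5) with a≤c, −a<b≤a
well minimum = a = 3

3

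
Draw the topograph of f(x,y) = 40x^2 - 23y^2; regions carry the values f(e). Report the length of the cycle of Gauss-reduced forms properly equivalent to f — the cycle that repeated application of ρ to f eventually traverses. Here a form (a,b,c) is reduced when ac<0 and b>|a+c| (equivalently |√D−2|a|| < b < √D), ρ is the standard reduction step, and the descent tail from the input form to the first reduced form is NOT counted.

D = 3680, ⌊√D⌋ = 60
descent: ρ → (-23,46,17)  [lands on river]
river: ρ → (17,56,-8)
river: ρ → (-8,56,17)
river: ρ → (17,46,-23)
ρ-cycle length = 4 (tail of 1 descent step not counted)

4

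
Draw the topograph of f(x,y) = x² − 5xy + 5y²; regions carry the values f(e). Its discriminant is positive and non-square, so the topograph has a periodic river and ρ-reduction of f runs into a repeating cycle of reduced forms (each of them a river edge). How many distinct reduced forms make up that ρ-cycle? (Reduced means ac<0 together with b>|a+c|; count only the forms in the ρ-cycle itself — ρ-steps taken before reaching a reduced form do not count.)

D = 5, ⌊√D⌋ = 2
descent: ρ → (5,5,1)
descent: ρ → (1,1,-1)  [lands on river]
river: ρ → (-1,1,1)
ρ-cycle length = 2 (tail of 2 descent steps not counted)

2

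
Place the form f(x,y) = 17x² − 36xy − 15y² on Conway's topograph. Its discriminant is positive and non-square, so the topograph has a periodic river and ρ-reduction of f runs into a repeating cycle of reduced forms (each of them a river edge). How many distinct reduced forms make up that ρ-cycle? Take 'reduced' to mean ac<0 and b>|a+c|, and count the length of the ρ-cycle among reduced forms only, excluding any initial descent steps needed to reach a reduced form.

D = 2316, ⌊√D⌋ = 48
descent: ρ → (-15,36,17)  [lands on river]
river: ρ → (17,32,-19)
river: ρ → (-19,44,5)
river: ρ → (5,46,-10)
river: ρ → (-10,34,29)
river: ρ → (29,24,-15)
ρ-cycle length = 6 (tail of 1 descent step not counted)

6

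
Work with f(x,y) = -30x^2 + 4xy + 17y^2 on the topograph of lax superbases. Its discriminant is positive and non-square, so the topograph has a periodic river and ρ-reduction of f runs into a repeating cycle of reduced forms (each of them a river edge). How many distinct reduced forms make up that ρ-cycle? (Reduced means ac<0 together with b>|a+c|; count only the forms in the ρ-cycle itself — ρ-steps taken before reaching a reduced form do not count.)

D = 2056, ⌊√D⌋ = 45
descent: ρ → (17,30,-17)  [lands on river]
river: ρ → (-17,38,9)
river: ρ → (9,34,-25)
river: ρ → (-25,16,18)
river: ρ → (18,20,-23)
river: ρ → (-23,26,15)
river: ρ → (15,34,-15)
river: ρ → (-15,26,23)
river: ρ → (23,20,-18)
river: ρ → (-18,16,25)
river: ρ → (25,34,-9)
river: ρ → (-9,38,17)
ρ-cycle length = 12 (tail of 1 descent step not counted)

12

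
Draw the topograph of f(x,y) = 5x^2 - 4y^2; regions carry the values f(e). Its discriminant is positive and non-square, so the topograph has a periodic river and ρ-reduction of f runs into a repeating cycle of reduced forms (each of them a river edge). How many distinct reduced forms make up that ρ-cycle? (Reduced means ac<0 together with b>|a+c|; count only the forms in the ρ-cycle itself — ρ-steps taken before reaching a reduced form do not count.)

D = 80, ⌊√D⌋ = 8
descent: ρ → (-4,8,1)  [lands on river]
river: ρ → (1,8,-4)
ρ-cycle length = 2 (tail of 1 descent step not counted)

2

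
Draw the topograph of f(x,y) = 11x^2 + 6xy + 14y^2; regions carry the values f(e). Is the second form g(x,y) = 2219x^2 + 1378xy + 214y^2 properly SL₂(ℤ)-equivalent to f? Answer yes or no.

D₁ = -580, D₂ = -580
f: reduced (well bottom): (11,6,14) with a≤c, −a<b≤a
g: flip: (2219,1378,214)→(214,-1378,2219)
g: translate: b→-94 (≡-1378 mod 428), so (214,-1378,2219)→(214,-94,11)
g: flip: (214,-94,11)→(11,94,214)
g: translate: b→6 (≡94 mod 22), so (11,94,214)→(11,6,14)
g: reduced (well bottom): (11,6,14) with a≤c, −a<b≤a
reduced forms (11, 6, 14) vs (11, 6, 14) ⇒ equivalent

yes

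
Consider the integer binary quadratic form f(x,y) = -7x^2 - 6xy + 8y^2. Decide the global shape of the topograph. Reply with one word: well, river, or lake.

D = b²−4ac = (-6)² − 4·(-7)·8 = 260
D > 0 non-square ⇒ indefinite ⇒ periodic river

river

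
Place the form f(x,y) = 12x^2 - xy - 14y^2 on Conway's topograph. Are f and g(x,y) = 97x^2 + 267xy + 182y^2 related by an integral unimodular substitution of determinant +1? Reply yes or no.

D₁ = 673, D₂ = 673
river cycle of f (length 58): (12, 23, -3), (-3, 25, 4), (4, 23, -9), (-9, 13, 14), (14, 15, -8), (-8, 17, 12), (12, 7, -13), (-13, 19, 6), (6, 17, -16), (-16, 15, 7), … (48 more)
river cycle of g (length 58): (12, 23, -3), (-3, 25, 4), (4, 23, -9), (-9, 13, 14), (14, 15, -8), (-8, 17, 12), (12, 7, -13), (-13, 19, 6), (6, 17, -16), (-16, 15, 7), … (48 more)
cycles coincide ⇒ equivalent

yes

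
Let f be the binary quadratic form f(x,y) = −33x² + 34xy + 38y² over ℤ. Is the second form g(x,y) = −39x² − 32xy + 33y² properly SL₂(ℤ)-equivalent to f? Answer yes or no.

D₁ = 6172, D₂ = 6172
river cycle of f (length 52): (38, 42, -29), (-29, 74, 6), (6, 70, -53), (-53, 36, 23), (23, 56, -33), (-33, 76, 3), (3, 74, -58), (-58, 42, 19), (19, 72, -13), (-13, 58, 54), … (42 more)
river cycle of g (length 52): (33, 32, -39), (-39, 46, 26), (26, 58, -27), (-27, 50, 34), (34, 18, -43), (-43, 68, 9), (9, 76, -11), (-11, 78, 2), (2, 78, -11), (-11, 76, 9), … (42 more)
cycles differ ⇒ inequivalent

no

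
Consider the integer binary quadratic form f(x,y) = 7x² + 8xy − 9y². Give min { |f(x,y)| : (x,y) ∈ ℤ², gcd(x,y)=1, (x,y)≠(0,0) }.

river: ρ → (-9,10,6)
river: ρ → (6,14,-5)
river: ρ → (-5,16,3)
river: ρ → (3,14,-10)
river: ρ → (-10,6,7)
river: ρ → (7,8,-9)
closes: descent 0, river 6
min |a| on river = 3

3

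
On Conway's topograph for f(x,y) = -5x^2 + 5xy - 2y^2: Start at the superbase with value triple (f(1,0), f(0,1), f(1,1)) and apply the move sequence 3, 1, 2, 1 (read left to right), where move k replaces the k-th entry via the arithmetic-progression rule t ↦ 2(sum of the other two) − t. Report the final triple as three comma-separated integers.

start (-5,-2,-2) = (f(1,0),f(0,1),f(1,1))
replace slot 3: 2·((-5)+(-2)) − (-2) = -12 → (-5,-2,-12)
replace slot 1: 2·((-2)+(-12)) − (-5) = -23 → (-23,-2,-12)
replace slot 2: 2·((-23)+(-12)) − (-2) = -68 → (-23,-68,-12)
replace slot 1: 2·((-68)+(-12)) − (-23) = -137 → (-137,-68,-12)

-137,-68,-12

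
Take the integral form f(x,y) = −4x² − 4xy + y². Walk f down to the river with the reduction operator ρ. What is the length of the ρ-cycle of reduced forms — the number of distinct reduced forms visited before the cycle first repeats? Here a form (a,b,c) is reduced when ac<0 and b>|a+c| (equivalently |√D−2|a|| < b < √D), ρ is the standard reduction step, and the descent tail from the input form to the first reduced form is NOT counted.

D = 32, ⌊√D⌋ = 5
descent: ρ → (1,4,-4)  [lands on river]
river: ρ → (-4,4,1)
ρ-cycle length = 2 (tail of 1 descent step not counted)

2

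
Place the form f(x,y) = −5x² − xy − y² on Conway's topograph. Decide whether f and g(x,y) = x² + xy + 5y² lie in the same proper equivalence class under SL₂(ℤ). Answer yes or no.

D₁ = -19, D₂ = -19
f is negative-definite; reduce −f:
−f: flip: (5,1,1)→(1,-1,5)
−f: translate: b→1 (≡-1 mod 2), so (1,-1,5)→(1,1,5)
−f: reduced (well bottom): (1,1,5) with a≤c, −a<b≤a
flip sign back: reduced form of f is (-1,-1,-5)
g: reduced (well bottom): (1,1,5) with a≤c, −a<b≤a
reduced forms (-1, -1, -5) vs (1, 1, 5) ⇒ inequivalent

no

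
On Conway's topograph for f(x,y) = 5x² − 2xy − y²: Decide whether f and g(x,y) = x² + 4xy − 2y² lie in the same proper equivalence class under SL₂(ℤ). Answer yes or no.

D₁ = 24, D₂ = 24
river cycle of f (length 2): (-1, 4, 2), (2, 4, -1)
river cycle of g (length 2): (-2, 4, 1), (1, 4, -2)
cycles differ ⇒ inequivalent

no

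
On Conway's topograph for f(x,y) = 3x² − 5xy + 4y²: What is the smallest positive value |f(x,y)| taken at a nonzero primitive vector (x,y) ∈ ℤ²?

translate: b→1 (≡-5 mod 6), so (3,-5,4)→(3,1,2)
flip: (3,1,2)→(2,-1,3)
reduced (well bottom): (2,-1,3) with a≤c, −a<b≤a
well minimum = a = 2

2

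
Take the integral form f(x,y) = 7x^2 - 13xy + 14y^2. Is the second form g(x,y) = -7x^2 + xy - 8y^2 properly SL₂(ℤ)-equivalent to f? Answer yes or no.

D₁ = -223, D₂ = -223
f: translate: b→1 (≡-13 mod 14), so (7,-13,14)→(7,1,8)
f: reduced (well bottom): (7,1,8) with a≤c, −a<b≤a
g is negative-definite; reduce −g:
−g: reduced (well bottom): (7,-1,8) with a≤c, −a<b≤a
flip sign back: reduced form of g is (-7,1,-8)
reduced forms (7, 1, 8) vs (-7, 1, -8) ⇒ inequivalent

no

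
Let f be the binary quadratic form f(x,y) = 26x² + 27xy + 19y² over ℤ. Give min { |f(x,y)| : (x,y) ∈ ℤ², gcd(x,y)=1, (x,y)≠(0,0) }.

translate: b→-25 (≡27 mod 52), so (26,27,19)→(26,-25,18)
flip: (26,-25,18)→(18,25,26)
translate: b→-11 (≡25 mod 36), so (18,25,26)→(18,-11,19)
reduced (well bottom): (18,-11,19) with a≤c, −a<b≤a
well minimum = a = 18

18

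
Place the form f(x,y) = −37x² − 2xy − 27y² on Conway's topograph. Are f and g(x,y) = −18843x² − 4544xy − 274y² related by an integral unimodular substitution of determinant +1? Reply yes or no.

D₁ = -3992, D₂ = -3992
f is negative-definite; reduce −f:
−f: flip: (37,2,27)→(27,-2,37)
−f: reduced (well bottom): (27,-2,37) with a≤c, −a<b≤a
flip sign back: reduced form of f is (-27,2,-37)
g is negative-definite; reduce −g:
−g: flip: (18843,4544,274)→(274,-4544,18843)
−g: translate: b→-160 (≡-4544 mod 548), so (274,-4544,18843)→(274,-160,27)
−g: flip: (274,-160,27)→(27,160,274)
−g: translate: b→-2 (≡160 mod 54), so (27,160,274)→(27,-2,37)
−g: reduced (well bottom): (27,-2,37) with a≤c, −a<b≤a
flip sign back: reduced form of g is (-27,2,-37)
reduced forms (-27, 2, -37) vs (-27, 2, -37) ⇒ equivalent

yes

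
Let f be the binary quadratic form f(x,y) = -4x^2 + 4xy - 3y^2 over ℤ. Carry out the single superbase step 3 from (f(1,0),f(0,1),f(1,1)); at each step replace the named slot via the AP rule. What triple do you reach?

start (-4,-3,-3) = (f(1,0),f(0,1),f(1,1))
replace slot 3: 2·((-4)+(-3)) − (-3) = -11 → (-4,-3,-11)

-4,-3,-11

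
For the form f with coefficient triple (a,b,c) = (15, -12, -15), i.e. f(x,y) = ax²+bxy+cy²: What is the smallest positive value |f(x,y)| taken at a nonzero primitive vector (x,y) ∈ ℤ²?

descent: ρ → (-15,12,15)  [lands on river]
river: ρ → (15,18,-12)
river: ρ → (-12,30,3)
river: ρ → (3,30,-12)
river: ρ → (-12,18,15)
river: ρ → (15,12,-15)
river: ρ → (-15,18,12)
river: ρ → (12,30,-3)
river: ρ → (-3,30,12)
river: ρ → (12,18,-15)
closes: descent 1, river 10
min |a| on river = 3

3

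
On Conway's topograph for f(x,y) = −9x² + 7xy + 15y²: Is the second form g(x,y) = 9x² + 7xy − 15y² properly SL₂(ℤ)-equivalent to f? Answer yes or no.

D₁ = 589, D₂ = 589
river cycle of f (length 16): (15, 23, -1), (-1, 23, 15), (15, 7, -9), (-9, 11, 13), (13, 15, -7), (-7, 13, 15), (15, 17, -5), (-5, 23, 3), (3, 19, -19), (-19, 19, 3), … (6 more)
river cycle of g (length 16): (-15, 23, 1), (1, 23, -15), (-15, 7, 9), (9, 11, -13), (-13, 15, 7), (7, 13, -15), (-15, 17, 5), (5, 23, -3), (-3, 19, 19), (19, 19, -3), … (6 more)
cycles differ ⇒ inequivalent

no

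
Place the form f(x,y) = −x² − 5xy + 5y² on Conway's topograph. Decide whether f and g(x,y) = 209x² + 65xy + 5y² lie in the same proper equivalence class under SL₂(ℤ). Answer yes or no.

D₁ = 45, D₂ = 45
river cycle of f (length 2): (5, 5, -1), (-1, 5, 5)
river cycle of g (length 2): (5, 5, -1), (-1, 5, 5)
cycles coincide ⇒ equivalent

yes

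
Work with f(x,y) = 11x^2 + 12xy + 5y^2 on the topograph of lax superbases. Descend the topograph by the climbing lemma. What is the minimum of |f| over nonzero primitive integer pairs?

translate: b→-10 (≡12 mod 22), so (11,12,5)→(11,-10,4)
flip: (11,-10,4)→(4,10,11)
translate: b→2 (≡10 mod 8), so (4,10,11)→(4,2,5)
reduced (well bottom): (4,2,5) with a≤c, −a<b≤a
well minimum = a = 4

4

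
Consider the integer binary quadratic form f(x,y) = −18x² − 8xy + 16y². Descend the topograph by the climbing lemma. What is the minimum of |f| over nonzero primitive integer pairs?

descent: ρ → (16,8,-18)  [lands on river]
river: ρ → (-18,28,6)
river: ρ → (6,32,-8)
river: ρ → (-8,32,6)
river: ρ → (6,28,-18)
river: ρ → (-18,8,16)
river: ρ → (16,24,-10)
river: ρ → (-10,16,24)
river: ρ → (24,32,-2)
river: ρ → (-2,32,24)
river: ρ → (24,16,-10)
river: ρ → (-10,24,16)
closes: descent 1, river 12
min |a| on river = 2

2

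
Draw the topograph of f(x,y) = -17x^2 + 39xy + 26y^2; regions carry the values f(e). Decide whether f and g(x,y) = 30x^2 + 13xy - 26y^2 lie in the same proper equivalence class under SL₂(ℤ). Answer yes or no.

D₁ = 3289, D₂ = 3289
river cycle of f (length 44): (26, 13, -30), (-30, 47, 9), (9, 43, -40), (-40, 37, 12), (12, 35, -43), (-43, 51, 4), (4, 53, -30), (-30, 7, 27), (27, 47, -10), (-10, 53, 12), … (34 more)
river cycle of g (length 44): (-26, 39, 17), (17, 29, -36), (-36, 43, 10), (10, 57, -1), (-1, 57, 10), (10, 43, -36), (-36, 29, 17), (17, 39, -26), (-26, 13, 30), (30, 47, -9), … (34 more)
cycles differ ⇒ inequivalent

no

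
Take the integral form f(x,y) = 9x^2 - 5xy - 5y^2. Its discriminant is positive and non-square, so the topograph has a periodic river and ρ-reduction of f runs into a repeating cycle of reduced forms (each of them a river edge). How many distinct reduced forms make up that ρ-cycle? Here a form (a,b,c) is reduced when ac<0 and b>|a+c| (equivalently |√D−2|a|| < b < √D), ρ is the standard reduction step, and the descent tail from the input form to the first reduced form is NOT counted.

D = 205, ⌊√D⌋ = 14
descent: ρ → (-5,5,9)  [lands on river]
river: ρ → (9,13,-1)
river: ρ → (-1,13,9)
river: ρ → (9,5,-5)
ρ-cycle length = 4 (tail of 1 descent step not counted)

4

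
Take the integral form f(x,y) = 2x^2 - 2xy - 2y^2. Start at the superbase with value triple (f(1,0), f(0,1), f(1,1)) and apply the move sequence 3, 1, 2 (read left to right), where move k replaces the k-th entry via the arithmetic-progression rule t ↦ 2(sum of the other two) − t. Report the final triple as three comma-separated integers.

start (2,-2,-2) = (f(1,0),f(0,1),f(1,1))
replace slot 3: 2·(2+(-2)) − (-2) = 2 → (2,-2,2)
replace slot 1: 2·((-2)+2) − 2 = -2 → (-2,-2,2)
replace slot 2: 2·((-2)+2) − (-2) = 2 → (-2,2,2)

-2,2,2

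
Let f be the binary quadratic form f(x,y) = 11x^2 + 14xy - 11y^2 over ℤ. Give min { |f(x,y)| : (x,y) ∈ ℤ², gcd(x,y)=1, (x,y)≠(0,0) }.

river: ρ → (-11,8,14)
river: ρ → (14,20,-5)
river: ρ → (-5,20,14)
river: ρ → (14,8,-11)
river: ρ → (-11,14,11)
river: ρ → (11,8,-14)
river: ρ → (-14,20,5)
river: ρ → (5,20,-14)
river: ρ → (-14,8,11)
river: ρ → (11,14,-11)
closes: descent 0, river 10
min |a| on river = 5

5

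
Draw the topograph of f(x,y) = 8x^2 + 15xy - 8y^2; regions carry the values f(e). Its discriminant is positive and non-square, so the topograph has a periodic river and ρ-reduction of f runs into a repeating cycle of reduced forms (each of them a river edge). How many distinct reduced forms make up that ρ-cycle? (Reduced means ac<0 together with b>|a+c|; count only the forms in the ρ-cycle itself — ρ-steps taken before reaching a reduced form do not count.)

D = 481, ⌊√D⌋ = 21
river: ρ → (-8,17,6)
river: ρ → (6,19,-5)
river: ρ → (-5,21,2)
river: ρ → (2,19,-15)
river: ρ → (-15,11,6)
river: ρ → (6,13,-13)
river: ρ → (-13,13,6)
river: ρ → (6,11,-15)
river: ρ → (-15,19,2)
river: ρ → (2,21,-5)
river: ρ → (-5,19,6)
river: ρ → (6,17,-8)
river: ρ → (-8,15,8)
river: ρ → (8,17,-6)
river: ρ → (-6,19,5)
river: ρ → (5,21,-2)
river: ρ → (-2,19,15)
river: ρ → (15,11,-6)
river: ρ → (-6,13,13)
river: ρ → (13,13,-6)
river: ρ → (-6,11,15)
river: ρ → (15,19,-2)
river: ρ → (-2,21,5)
river: ρ → (5,19,-6)
river: ρ → (-6,17,8)
river: ρ → (8,15,-8)
ρ-cycle length = 26 (tail of 0 descent steps not counted)

26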